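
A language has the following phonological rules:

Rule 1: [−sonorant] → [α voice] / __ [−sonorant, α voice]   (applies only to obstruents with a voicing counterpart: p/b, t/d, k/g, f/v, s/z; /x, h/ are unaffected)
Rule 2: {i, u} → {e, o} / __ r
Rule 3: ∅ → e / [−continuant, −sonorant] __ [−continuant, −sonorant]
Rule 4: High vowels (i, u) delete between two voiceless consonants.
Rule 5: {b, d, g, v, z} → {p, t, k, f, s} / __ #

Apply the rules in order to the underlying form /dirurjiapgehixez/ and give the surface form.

derorjiabegehxes

Rule 1 (regressive voicing assimilation): /p/ precedes the voiced obstruent /g/, so it voices to [b] by assimilation. /dirurjiapgehixez/ → dirurjiabgehixez.
Rule 2 (pre-rhotic lowering): /i/ is a high vowel immediately before /r/, so it lowers to [e]. /u/ is a high vowel immediately before /r/, so it lowers to [o]. /dirurjiabgehixez/ → derorjiabgehixez.
Rule 3 (stop-cluster e-epenthesis): /b/ and /g/ form a stop–stop cluster, so [e] is inserted between them. /derorjiabgehixez/ → derorjiabegehixez.
Rule 4 (high vowel syncope): /i/ is a high vowel flanked by voiceless consonants /h/ and /x/, so it deletes. /derorjiabegehixez/ → derorjiabegehxez.
Rule 5 (final devoicing): /z/ is a voiced obstruent in word-final position, so it devoices to [s]. /derorjiabegehxez/ → derorjiabegehxes.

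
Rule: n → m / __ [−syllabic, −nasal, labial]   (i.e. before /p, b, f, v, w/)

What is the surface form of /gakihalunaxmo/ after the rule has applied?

No segment of /gakihalunaxmo/ meets the structural description of the rule, so the form surfaces unchanged.

gakihalunaxmo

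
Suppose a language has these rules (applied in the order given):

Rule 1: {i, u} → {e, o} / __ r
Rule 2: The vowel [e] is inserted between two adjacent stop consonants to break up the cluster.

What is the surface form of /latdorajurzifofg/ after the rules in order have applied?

latedorajorzifofg

Rule 1 (pre-rhotic lowering): /u/ is a high vowel immediately before /r/, so it lowers to [o]. /latdorajurzifofg/ → latdorajorzifofg.
Rule 2 (stop-cluster e-epenthesis): /t/ and /d/ form a stop–stop cluster, so [e] is inserted between them. /latdorajorzifofg/ → latedorajorzifofg.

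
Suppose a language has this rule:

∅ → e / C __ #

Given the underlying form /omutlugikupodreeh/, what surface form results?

omutlugikupodreehe

the form ends in the consonant /h/, so [e] is inserted word-finally.
Surface form: [omutlugikupodreehe].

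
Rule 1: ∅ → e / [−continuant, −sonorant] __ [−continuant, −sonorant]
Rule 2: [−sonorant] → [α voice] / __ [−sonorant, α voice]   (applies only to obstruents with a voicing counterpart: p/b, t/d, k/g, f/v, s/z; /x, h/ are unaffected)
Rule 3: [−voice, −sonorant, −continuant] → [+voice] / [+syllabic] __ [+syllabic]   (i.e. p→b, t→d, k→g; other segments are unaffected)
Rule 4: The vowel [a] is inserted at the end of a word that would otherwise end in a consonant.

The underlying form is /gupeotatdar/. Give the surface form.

Rule 1 (stop-cluster e-epenthesis): /t/ and /d/ form a stop–stop cluster, so [e] is inserted between them. /gupeotatdar/ → gupeotatedar.
Rule 2 (regressive voicing assimilation): no segment meets the environment; /gupeotatedar/ is unchanged.
Rule 3 (intervocalic voicing): /p/ is a voiceless stop between vowels /u/ and /e/, so it voices to [b]. /t/ is a voiceless stop between vowels /o/ and /a/, so it voices to [d]. /t/ is a voiceless stop between vowels /a/ and /e/, so it voices to [d]. /gupeotatedar/ → gubeodadedar.
Rule 4 (final a-epenthesis): the form ends in the consonant /r/, so [a] is inserted word-finally. /gubeodadedar/ → gubeodadedara.

gubeodadedara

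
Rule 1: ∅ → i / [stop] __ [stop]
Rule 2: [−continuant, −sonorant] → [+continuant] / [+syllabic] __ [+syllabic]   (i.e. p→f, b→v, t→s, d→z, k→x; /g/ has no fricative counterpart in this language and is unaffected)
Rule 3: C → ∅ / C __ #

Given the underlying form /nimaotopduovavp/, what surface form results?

nimaosofizuovav

Rule 1 (stop-cluster i-epenthesis): /p/ and /d/ form a stop–stop cluster, so [i] is inserted between them. /nimaotopduovavp/ → nimaotopiduovavp.
Rule 2 (intervocalic spirantization): /t/ is a stop between vowels /o/ and /o/, so it spirantizes to the fricative [s]. /p/ is a stop between vowels /o/ and /i/, so it spirantizes to the fricative [f]. /d/ is a stop between vowels /i/ and /u/, so it spirantizes to the fricative [z]. /nimaotopiduovavp/ → nimaosofizuovavp.
Rule 3 (final cluster simplification): /p/ is the second consonant of a word-final cluster /vp/, so it deletes. /nimaosofizuovavp/ → nimaosofizuovav.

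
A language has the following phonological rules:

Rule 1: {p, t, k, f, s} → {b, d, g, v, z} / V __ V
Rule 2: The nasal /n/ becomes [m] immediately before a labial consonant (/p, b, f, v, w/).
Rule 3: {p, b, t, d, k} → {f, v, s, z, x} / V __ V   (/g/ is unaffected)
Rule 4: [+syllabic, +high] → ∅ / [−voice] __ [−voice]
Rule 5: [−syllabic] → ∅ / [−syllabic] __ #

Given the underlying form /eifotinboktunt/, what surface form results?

eivozimboktun

Rule 1 (intervocalic voicing): /f/ is a voiceless obstruent between vowels /i/ and /o/, so it voices to [v]. /t/ is a voiceless obstruent between vowels /o/ and /i/, so it voices to [d]. /eifotinboktunt/ → eivodinboktunt.
Rule 2 (nasal place assimilation): /n/ precedes the labial consonant /b/, so it assimilates in place to [m]. /eivodinboktunt/ → eivodimboktunt.
Rule 3 (intervocalic spirantization): /d/ is a stop between vowels /o/ and /i/, so it spirantizes to the fricative [z]. /eivodimboktunt/ → eivozimboktunt.
Rule 4 (high vowel syncope): no segment meets the environment; /eivozimboktunt/ is unchanged.
Rule 5 (final cluster simplification): /t/ is the second consonant of a word-final cluster /nt/, so it deletes. /eivozimboktunt/ → eivozimboktun.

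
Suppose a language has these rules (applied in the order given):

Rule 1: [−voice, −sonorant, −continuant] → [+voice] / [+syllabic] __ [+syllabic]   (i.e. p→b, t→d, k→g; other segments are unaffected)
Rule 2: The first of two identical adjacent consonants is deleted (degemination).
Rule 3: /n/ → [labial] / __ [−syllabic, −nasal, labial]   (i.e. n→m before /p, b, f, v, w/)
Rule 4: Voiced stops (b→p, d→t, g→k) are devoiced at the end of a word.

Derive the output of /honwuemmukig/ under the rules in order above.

Rule 1 (intervocalic voicing): /k/ is a voiceless stop between vowels /u/ and /i/, so it voices to [g]. /honwuemmukig/ → honwuemmugig.
Rule 2 (degemination): /mm/ is a geminate; the first /m/ deletes. /honwuemmugig/ → honwuemugig.
Rule 3 (nasal place assimilation): /n/ precedes the labial consonant /w/, so it assimilates in place to [m]. /honwuemugig/ → homwuemugig.
Rule 4 (final devoicing): /g/ is a voiced stop in word-final position, so it devoices to [k]. /homwuemugig/ → homwuemugik.

homwuemugik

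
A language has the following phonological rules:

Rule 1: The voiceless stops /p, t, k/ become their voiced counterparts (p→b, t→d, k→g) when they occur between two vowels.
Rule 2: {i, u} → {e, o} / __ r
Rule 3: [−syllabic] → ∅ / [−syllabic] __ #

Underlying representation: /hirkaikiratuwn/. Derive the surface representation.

Rule 1 (intervocalic voicing): /k/ is a voiceless stop between vowels /i/ and /i/, so it voices to [g]. /t/ is a voiceless stop between vowels /a/ and /u/, so it voices to [d]. /hirkaikiratuwn/ → hirkaigiraduwn.
Rule 2 (pre-rhotic lowering): /i/ is a high vowel immediately before /r/, so it lowers to [e]. /i/ is a high vowel immediately before /r/, so it lowers to [e]. /hirkaigiraduwn/ → herkaigeraduwn.
Rule 3 (final cluster simplification): /n/ is the second consonant of a word-final cluster /wn/, so it deletes. /herkaigeraduwn/ → herkaigeraduw.

herkaigeraduw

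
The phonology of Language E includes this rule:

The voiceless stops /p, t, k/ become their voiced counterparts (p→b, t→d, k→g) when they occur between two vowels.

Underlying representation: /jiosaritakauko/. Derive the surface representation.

/t/ is a voiceless stop between vowels /i/ and /a/, so it voices to [d].
/k/ is a voiceless stop between vowels /a/ and /a/, so it voices to [g].
/k/ is a voiceless stop between vowels /u/ and /o/, so it voices to [g].
Surface form: [jiosaridagaugo].

jiosaridagaugo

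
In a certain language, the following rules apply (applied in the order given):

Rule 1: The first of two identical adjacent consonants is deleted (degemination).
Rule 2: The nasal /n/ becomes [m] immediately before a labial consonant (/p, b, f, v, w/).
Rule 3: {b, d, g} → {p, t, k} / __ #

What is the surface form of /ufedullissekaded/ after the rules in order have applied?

Rule 1 (degemination): /ll/ is a geminate; the first /l/ deletes. /ss/ is a geminate; the first /s/ deletes. /ufedullissekaded/ → ufedulisekaded.
Rule 2 (nasal place assimilation): no segment meets the environment; /ufedulisekaded/ is unchanged.
Rule 3 (final devoicing): /d/ is a voiced stop in word-final position, so it devoices to [t]. /ufedulisekaded/ → ufedulisekadet.

ufedulisekadet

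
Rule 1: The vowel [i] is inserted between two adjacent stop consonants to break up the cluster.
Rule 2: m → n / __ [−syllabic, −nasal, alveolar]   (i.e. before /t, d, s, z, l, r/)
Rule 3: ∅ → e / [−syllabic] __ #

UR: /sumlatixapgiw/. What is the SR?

Rule 1 (stop-cluster i-epenthesis): /p/ and /g/ form a stop–stop cluster, so [i] is inserted between them. /sumlatixapgiw/ → sumlatixapigiw.
Rule 2 (nasal place assimilation): /m/ precedes the alveolar consonant /l/, so it assimilates in place to [n]. /sumlatixapigiw/ → sunlatixapigiw.
Rule 3 (final e-epenthesis): the form ends in the consonant /w/, so [e] is inserted word-finally. /sunlatixapigiw/ → sunlatixapigiwe.

sunlatixapigiwe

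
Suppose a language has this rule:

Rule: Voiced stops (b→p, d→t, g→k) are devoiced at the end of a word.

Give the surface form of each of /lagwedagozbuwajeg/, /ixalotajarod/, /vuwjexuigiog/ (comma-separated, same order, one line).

lagwedagozbuwajek, ixalotajarot, vuwjexuigiok

/lagwedagozbuwajeg/: /g/ is a voiced stop in word-final position, so it devoices to [k]. → [lagwedagozbuwajek].
/ixalotajarod/: /d/ is a voiced stop in word-final position, so it devoices to [t]. → [ixalotajarot].
/vuwjexuigiog/: /g/ is a voiced stop in word-final position, so it devoices to [k]. → [vuwjexuigiok].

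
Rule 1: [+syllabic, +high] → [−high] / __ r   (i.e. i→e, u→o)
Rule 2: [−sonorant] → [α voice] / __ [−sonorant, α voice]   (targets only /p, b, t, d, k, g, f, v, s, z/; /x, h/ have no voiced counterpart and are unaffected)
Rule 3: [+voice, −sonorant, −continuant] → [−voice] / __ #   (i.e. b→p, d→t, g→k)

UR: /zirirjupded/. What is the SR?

zererjubdet

Rule 1 (pre-rhotic lowering): /i/ is a high vowel immediately before /r/, so it lowers to [e]. /i/ is a high vowel immediately before /r/, so it lowers to [e]. /zirirjupded/ → zererjupded.
Rule 2 (regressive voicing assimilation): /p/ precedes the voiced obstruent /d/, so it voices to [b] by assimilation. /zererjupded/ → zererjubded.
Rule 3 (final devoicing): /d/ is a voiced stop in word-final position, so it devoices to [t]. /zererjubded/ → zererjubdet.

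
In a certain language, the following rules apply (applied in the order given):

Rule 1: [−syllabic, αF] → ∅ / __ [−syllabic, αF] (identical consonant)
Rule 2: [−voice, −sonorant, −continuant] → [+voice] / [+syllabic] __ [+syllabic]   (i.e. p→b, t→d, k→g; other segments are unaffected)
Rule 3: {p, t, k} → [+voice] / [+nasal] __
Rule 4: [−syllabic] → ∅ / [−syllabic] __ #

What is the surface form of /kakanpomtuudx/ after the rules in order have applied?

Rule 1 (degemination): no segment meets the environment; /kakanpomtuudx/ is unchanged.
Rule 2 (intervocalic voicing): /k/ is a voiceless stop between vowels /a/ and /a/, so it voices to [g]. /kakanpomtuudx/ → kaganpomtuudx.
Rule 3 (post-nasal voicing): /p/ is a voiceless stop immediately after the nasal /n/, so it voices to [b]. /t/ is a voiceless stop immediately after the nasal /m/, so it voices to [d]. /kaganpomtuudx/ → kaganbomduudx.
Rule 4 (final cluster simplification): /x/ is the second consonant of a word-final cluster /dx/, so it deletes. /kaganbomduudx/ → kaganbomduud.

kaganbomduud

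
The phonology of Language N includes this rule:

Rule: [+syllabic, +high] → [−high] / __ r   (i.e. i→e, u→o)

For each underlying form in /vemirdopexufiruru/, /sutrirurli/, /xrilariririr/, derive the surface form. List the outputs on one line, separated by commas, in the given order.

vemerdopexuferoru, sutrerorli, xrilarererer

/vemirdopexufiruru/: /i/ is a high vowel immediately before /r/, so it lowers to [e]. /i/ is a high vowel immediately before /r/, so it lowers to [e]. /u/ is a high vowel immediately before /r/, so it lowers to [o]. → [vemerdopexuferoru].
/sutrirurli/: /i/ is a high vowel immediately before /r/, so it lowers to [e]. /u/ is a high vowel immediately before /r/, so it lowers to [o]. → [sutrerorli].
/xrilariririr/: /i/ is a high vowel immediately before /r/, so it lowers to [e]. /i/ is a high vowel immediately before /r/, so it lowers to [e]. /i/ is a high vowel immediately before /r/, so it lowers to [e]. → [xrilarererer].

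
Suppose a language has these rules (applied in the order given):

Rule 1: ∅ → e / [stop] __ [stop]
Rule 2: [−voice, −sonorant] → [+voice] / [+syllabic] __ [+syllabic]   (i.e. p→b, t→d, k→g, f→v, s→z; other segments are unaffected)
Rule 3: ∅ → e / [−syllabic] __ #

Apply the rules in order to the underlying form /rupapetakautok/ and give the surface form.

rubabedagaudoke

Rule 1 (stop-cluster e-epenthesis): no segment meets the environment; /rupapetakautok/ is unchanged.
Rule 2 (intervocalic voicing): /p/ is a voiceless obstruent between vowels /u/ and /a/, so it voices to [b]. /p/ is a voiceless obstruent between vowels /a/ and /e/, so it voices to [b]. /t/ is a voiceless obstruent between vowels /e/ and /a/, so it voices to [d]. /k/ is a voiceless obstruent between vowels /a/ and /a/, so it voices to [g]. /t/ is a voiceless obstruent between vowels /u/ and /o/, so it voices to [d]. /rupapetakautok/ → rubabedagaudok.
Rule 3 (final e-epenthesis): the form ends in the consonant /k/, so [e] is inserted word-finally. /rubabedagaudok/ → rubabedagaudoke.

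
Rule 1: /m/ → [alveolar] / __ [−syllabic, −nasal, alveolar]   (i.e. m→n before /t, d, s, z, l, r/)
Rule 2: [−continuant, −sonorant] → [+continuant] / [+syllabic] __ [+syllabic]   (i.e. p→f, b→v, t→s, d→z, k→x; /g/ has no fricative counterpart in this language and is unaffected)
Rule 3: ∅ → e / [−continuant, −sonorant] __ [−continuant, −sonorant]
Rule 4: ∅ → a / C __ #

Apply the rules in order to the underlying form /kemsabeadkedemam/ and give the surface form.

kensaveadekezemama

Rule 1 (nasal place assimilation): /m/ precedes the alveolar consonant /s/, so it assimilates in place to [n]. /kemsabeadkedemam/ → kensabeadkedemam.
Rule 2 (intervocalic spirantization): /b/ is a stop between vowels /a/ and /e/, so it spirantizes to the fricative [v]. /d/ is a stop between vowels /e/ and /e/, so it spirantizes to the fricative [z]. /kensabeadkedemam/ → kensaveadkezemam.
Rule 3 (stop-cluster e-epenthesis): /d/ and /k/ form a stop–stop cluster, so [e] is inserted between them. /kensaveadkezemam/ → kensaveadekezemam.
Rule 4 (final a-epenthesis): the form ends in the consonant /m/, so [a] is inserted word-finally. /kensaveadekezemam/ → kensaveadekezemama.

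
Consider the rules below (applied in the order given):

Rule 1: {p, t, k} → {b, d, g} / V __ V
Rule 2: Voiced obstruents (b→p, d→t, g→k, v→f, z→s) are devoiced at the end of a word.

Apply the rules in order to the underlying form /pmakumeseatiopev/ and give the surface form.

pmagumeseadiobef

Rule 1 (intervocalic voicing): /k/ is a voiceless stop between vowels /a/ and /u/, so it voices to [g]. /t/ is a voiceless stop between vowels /a/ and /i/, so it voices to [d]. /p/ is a voiceless stop between vowels /o/ and /e/, so it voices to [b]. /pmakumeseatiopev/ → pmagumeseadiobev.
Rule 2 (final devoicing): /v/ is a voiced obstruent in word-final position, so it devoices to [f]. /pmagumeseadiobev/ → pmagumeseadiobef.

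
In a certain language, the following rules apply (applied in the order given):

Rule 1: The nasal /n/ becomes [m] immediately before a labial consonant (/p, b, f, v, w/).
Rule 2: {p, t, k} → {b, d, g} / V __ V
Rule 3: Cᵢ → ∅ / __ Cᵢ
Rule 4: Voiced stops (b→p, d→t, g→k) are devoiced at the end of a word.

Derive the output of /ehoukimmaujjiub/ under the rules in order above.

Rule 1 (nasal place assimilation): no segment meets the environment; /ehoukimmaujjiub/ is unchanged.
Rule 2 (intervocalic voicing): /k/ is a voiceless stop between vowels /u/ and /i/, so it voices to [g]. /ehoukimmaujjiub/ → ehougimmaujjiub.
Rule 3 (degemination): /mm/ is a geminate; the first /m/ deletes. /jj/ is a geminate; the first /j/ deletes. /ehougimmaujjiub/ → ehougimaujiub.
Rule 4 (final devoicing): /b/ is a voiced stop in word-final position, so it devoices to [p]. /ehougimaujiub/ → ehougimaujiup.

ehougimaujiup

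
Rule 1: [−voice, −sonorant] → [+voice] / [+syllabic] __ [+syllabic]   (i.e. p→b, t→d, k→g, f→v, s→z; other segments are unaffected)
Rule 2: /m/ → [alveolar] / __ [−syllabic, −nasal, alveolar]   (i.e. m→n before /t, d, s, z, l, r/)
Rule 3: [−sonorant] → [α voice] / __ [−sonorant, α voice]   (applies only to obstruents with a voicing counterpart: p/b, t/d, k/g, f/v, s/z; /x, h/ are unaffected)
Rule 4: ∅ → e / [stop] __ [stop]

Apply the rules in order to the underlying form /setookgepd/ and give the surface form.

sedoogegebed

Rule 1 (intervocalic voicing): /t/ is a voiceless obstruent between vowels /e/ and /o/, so it voices to [d]. /setookgepd/ → sedookgepd.
Rule 2 (nasal place assimilation): no segment meets the environment; /sedookgepd/ is unchanged.
Rule 3 (regressive voicing assimilation): /k/ precedes the voiced obstruent /g/, so it voices to [g] by assimilation. /p/ precedes the voiced obstruent /d/, so it voices to [b] by assimilation. /sedookgepd/ → sedooggebd.
Rule 4 (stop-cluster e-epenthesis): /g/ and /g/ form a stop–stop cluster, so [e] is inserted between them. /b/ and /d/ form a stop–stop cluster, so [e] is inserted between them. /sedooggebd/ → sedoogegebed.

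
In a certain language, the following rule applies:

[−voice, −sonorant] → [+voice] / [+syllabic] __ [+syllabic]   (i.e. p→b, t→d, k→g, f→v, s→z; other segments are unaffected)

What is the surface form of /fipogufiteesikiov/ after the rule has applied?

/p/ is a voiceless obstruent between vowels /i/ and /o/, so it voices to [b].
/f/ is a voiceless obstruent between vowels /u/ and /i/, so it voices to [v].
/t/ is a voiceless obstruent between vowels /i/ and /e/, so it voices to [d].
/s/ is a voiceless obstruent between vowels /e/ and /i/, so it voices to [z].
/k/ is a voiceless obstruent between vowels /i/ and /i/, so it voices to [g].
Surface form: [fiboguvideezigiov].

fiboguvideezigiov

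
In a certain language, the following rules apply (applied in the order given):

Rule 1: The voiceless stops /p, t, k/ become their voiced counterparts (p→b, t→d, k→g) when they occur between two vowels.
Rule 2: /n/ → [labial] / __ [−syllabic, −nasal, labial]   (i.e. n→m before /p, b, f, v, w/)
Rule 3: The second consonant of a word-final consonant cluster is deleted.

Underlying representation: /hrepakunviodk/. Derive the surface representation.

Rule 1 (intervocalic voicing): /p/ is a voiceless stop between vowels /e/ and /a/, so it voices to [b]. /k/ is a voiceless stop between vowels /a/ and /u/, so it voices to [g]. /hrepakunviodk/ → hrebagunviodk.
Rule 2 (nasal place assimilation): /n/ precedes the labial consonant /v/, so it assimilates in place to [m]. /hrebagunviodk/ → hrebagumviodk.
Rule 3 (final cluster simplification): /k/ is the second consonant of a word-final cluster /dk/, so it deletes. /hrebagumviodk/ → hrebagumviod.

hrebagumviod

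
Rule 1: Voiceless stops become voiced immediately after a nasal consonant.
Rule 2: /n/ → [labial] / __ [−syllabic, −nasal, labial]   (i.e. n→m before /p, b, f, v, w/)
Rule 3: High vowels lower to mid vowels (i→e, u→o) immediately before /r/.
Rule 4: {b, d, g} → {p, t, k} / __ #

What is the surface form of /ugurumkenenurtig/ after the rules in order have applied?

Rule 1 (post-nasal voicing): /k/ is a voiceless stop immediately after the nasal /m/, so it voices to [g]. /ugurumkenenurtig/ → ugurumgenenurtig.
Rule 2 (nasal place assimilation): no segment meets the environment; /ugurumgenenurtig/ is unchanged.
Rule 3 (pre-rhotic lowering): /u/ is a high vowel immediately before /r/, so it lowers to [o]. /u/ is a high vowel immediately before /r/, so it lowers to [o]. /ugurumgenenurtig/ → ugorumgenenortig.
Rule 4 (final devoicing): /g/ is a voiced stop in word-final position, so it devoices to [k]. /ugorumgenenortig/ → ugorumgenenortik.

ugorumgenenortik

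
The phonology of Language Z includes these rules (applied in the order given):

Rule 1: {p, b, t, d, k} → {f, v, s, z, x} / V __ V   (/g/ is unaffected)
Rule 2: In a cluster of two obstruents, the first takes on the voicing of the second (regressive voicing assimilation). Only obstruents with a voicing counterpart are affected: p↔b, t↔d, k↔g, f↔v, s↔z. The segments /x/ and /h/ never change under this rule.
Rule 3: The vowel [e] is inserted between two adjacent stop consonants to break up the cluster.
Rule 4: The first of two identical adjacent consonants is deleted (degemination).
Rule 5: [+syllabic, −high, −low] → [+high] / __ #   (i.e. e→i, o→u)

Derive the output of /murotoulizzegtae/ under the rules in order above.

murosoulizeketai

Rule 1 (intervocalic spirantization): /t/ is a stop between vowels /o/ and /o/, so it spirantizes to the fricative [s]. /murotoulizzegtae/ → murosoulizzegtae.
Rule 2 (regressive voicing assimilation): /g/ precedes the voiceless obstruent /t/, so it devoices to [k] by assimilation. /murosoulizzegtae/ → murosoulizzektae.
Rule 3 (stop-cluster e-epenthesis): /k/ and /t/ form a stop–stop cluster, so [e] is inserted between them. /murosoulizzektae/ → murosoulizzeketae.
Rule 4 (degemination): /zz/ is a geminate; the first /z/ deletes. /murosoulizzeketae/ → murosoulizeketae.
Rule 5 (final vowel raising): /e/ is a mid vowel in word-final position, so it raises to [i]. /murosoulizeketae/ → murosoulizeketai.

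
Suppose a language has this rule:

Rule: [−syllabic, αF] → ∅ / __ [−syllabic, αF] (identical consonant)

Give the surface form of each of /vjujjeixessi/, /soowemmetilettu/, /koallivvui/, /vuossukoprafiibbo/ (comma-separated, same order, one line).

/vjujjeixessi/: /jj/ is a geminate; the first /j/ deletes. /ss/ is a geminate; the first /s/ deletes. → [vjujeixesi].
/soowemmetilettu/: /mm/ is a geminate; the first /m/ deletes. /tt/ is a geminate; the first /t/ deletes. → [soowemetiletu].
/koallivvui/: /ll/ is a geminate; the first /l/ deletes. /vv/ is a geminate; the first /v/ deletes. → [koalivui].
/vuossukoprafiibbo/: /ss/ is a geminate; the first /s/ deletes. /bb/ is a geminate; the first /b/ deletes. → [vuosukoprafiibo].

vjujeixesi, soowemetiletu, koalivui, vuosukoprafiibo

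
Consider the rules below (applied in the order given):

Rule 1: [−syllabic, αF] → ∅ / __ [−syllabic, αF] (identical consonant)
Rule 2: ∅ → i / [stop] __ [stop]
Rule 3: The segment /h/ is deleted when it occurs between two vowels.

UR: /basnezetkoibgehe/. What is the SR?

Rule 1 (degemination): no segment meets the environment; /basnezetkoibgehe/ is unchanged.
Rule 2 (stop-cluster i-epenthesis): /t/ and /k/ form a stop–stop cluster, so [i] is inserted between them. /b/ and /g/ form a stop–stop cluster, so [i] is inserted between them. /basnezetkoibgehe/ → basnezetikoibigehe.
Rule 3 (intervocalic h-deletion): /h/ occurs between vowels /e/ and /e/, so it deletes. /basnezetikoibigehe/ → basnezetikoibigee.

basnezetikoibigee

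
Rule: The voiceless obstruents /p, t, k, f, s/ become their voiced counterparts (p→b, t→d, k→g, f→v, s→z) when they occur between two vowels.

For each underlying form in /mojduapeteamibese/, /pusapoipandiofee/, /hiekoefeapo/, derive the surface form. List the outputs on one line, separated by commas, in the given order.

mojduabedeamibeze, puzaboibandiovee, hiegoeveabo

/mojduapeteamibese/: /p/ is a voiceless obstruent between vowels /a/ and /e/, so it voices to [b]. /t/ is a voiceless obstruent between vowels /e/ and /e/, so it voices to [d]. /s/ is a voiceless obstruent between vowels /e/ and /e/, so it voices to [z]. → [mojduabedeamibeze].
/pusapoipandiofee/: /s/ is a voiceless obstruent between vowels /u/ and /a/, so it voices to [z]. /p/ is a voiceless obstruent between vowels /a/ and /o/, so it voices to [b]. /p/ is a voiceless obstruent between vowels /i/ and /a/, so it voices to [b]. /f/ is a voiceless obstruent between vowels /o/ and /e/, so it voices to [v]. → [puzaboibandiovee].
/hiekoefeapo/: /k/ is a voiceless obstruent between vowels /e/ and /o/, so it voices to [g]. /f/ is a voiceless obstruent between vowels /e/ and /e/, so it voices to [v]. /p/ is a voiceless obstruent between vowels /a/ and /o/, so it voices to [b]. → [hiegoeveabo].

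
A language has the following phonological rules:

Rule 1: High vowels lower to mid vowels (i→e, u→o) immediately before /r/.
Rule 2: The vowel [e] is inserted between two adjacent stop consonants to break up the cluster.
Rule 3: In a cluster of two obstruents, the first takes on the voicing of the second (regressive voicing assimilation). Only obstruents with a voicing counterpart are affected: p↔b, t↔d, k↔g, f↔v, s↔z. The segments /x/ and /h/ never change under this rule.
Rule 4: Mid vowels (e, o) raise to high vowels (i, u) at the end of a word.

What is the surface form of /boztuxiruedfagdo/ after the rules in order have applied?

Rule 1 (pre-rhotic lowering): /i/ is a high vowel immediately before /r/, so it lowers to [e]. /boztuxiruedfagdo/ → boztuxeruedfagdo.
Rule 2 (stop-cluster e-epenthesis): /g/ and /d/ form a stop–stop cluster, so [e] is inserted between them. /boztuxeruedfagdo/ → boztuxeruedfagedo.
Rule 3 (regressive voicing assimilation): /z/ precedes the voiceless obstruent /t/, so it devoices to [s] by assimilation. /d/ precedes the voiceless obstruent /f/, so it devoices to [t] by assimilation. /boztuxeruedfagedo/ → bostuxeruetfagedo.
Rule 4 (final vowel raising): /o/ is a mid vowel in word-final position, so it raises to [u]. /bostuxeruetfagedo/ → bostuxeruetfagedu.

bostuxeruetfagedu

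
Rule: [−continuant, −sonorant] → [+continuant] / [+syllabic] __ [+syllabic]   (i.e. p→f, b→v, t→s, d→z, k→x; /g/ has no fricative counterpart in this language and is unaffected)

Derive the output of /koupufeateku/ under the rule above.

koufufeasexu

/p/ is a stop between vowels /u/ and /u/, so it spirantizes to the fricative [f].
/t/ is a stop between vowels /a/ and /e/, so it spirantizes to the fricative [s].
/k/ is a stop between vowels /e/ and /u/, so it spirantizes to the fricative [x].
The other instance of /k/ does not occur in the required environment and remains unchanged.
Surface form: [koufufeasexu].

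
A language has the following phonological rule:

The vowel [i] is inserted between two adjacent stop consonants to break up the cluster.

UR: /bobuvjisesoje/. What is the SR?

No segment of /bobuvjisesoje/ meets the structural description of the rule, so the form surfaces unchanged.

bobuvjisesoje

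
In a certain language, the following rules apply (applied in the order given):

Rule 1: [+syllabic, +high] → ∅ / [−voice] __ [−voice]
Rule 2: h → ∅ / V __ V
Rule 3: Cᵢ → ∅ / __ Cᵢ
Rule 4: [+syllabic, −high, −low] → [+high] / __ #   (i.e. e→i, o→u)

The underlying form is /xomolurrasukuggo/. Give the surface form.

Rule 1 (high vowel syncope): /u/ is a high vowel flanked by voiceless consonants /s/ and /k/, so it deletes. /xomolurrasukuggo/ → xomolurraskuggo.
Rule 2 (intervocalic h-deletion): no segment meets the environment; /xomolurraskuggo/ is unchanged.
Rule 3 (degemination): /rr/ is a geminate; the first /r/ deletes. /gg/ is a geminate; the first /g/ deletes. /xomolurraskuggo/ → xomoluraskugo.
Rule 4 (final vowel raising): /o/ is a mid vowel in word-final position, so it raises to [u]. /xomoluraskugo/ → xomoluraskugu.

xomoluraskugu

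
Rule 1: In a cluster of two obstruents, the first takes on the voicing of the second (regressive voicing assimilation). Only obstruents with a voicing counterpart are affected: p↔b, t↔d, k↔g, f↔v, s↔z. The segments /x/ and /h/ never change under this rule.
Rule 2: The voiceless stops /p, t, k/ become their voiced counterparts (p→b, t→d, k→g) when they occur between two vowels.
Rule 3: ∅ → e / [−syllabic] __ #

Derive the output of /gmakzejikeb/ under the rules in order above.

gmagzejigebe

Rule 1 (regressive voicing assimilation): /k/ precedes the voiced obstruent /z/, so it voices to [g] by assimilation. /gmakzejikeb/ → gmagzejikeb.
Rule 2 (intervocalic voicing): /k/ is a voiceless stop between vowels /i/ and /e/, so it voices to [g]. /gmagzejikeb/ → gmagzejigeb.
Rule 3 (final e-epenthesis): the form ends in the consonant /b/, so [e] is inserted word-finally. /gmagzejigeb/ → gmagzejigebe.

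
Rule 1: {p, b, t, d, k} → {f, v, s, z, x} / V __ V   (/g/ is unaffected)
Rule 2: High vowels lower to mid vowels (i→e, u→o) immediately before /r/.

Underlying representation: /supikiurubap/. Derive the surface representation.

sufixioruvap

Rule 1 (intervocalic spirantization): /p/ is a stop between vowels /u/ and /i/, so it spirantizes to the fricative [f]. /k/ is a stop between vowels /i/ and /i/, so it spirantizes to the fricative [x]. /b/ is a stop between vowels /u/ and /a/, so it spirantizes to the fricative [v]. /supikiurubap/ → sufixiuruvap.
Rule 2 (pre-rhotic lowering): /u/ is a high vowel immediately before /r/, so it lowers to [o]. /sufixiuruvap/ → sufixioruvap.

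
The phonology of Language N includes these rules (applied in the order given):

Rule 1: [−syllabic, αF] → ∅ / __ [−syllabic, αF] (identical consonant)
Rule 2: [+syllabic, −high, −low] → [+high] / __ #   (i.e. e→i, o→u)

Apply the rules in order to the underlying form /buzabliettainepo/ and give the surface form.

buzablietainepu

Rule 1 (degemination): /tt/ is a geminate; the first /t/ deletes. /buzabliettainepo/ → buzablietainepo.
Rule 2 (final vowel raising): /o/ is a mid vowel in word-final position, so it raises to [u]. /buzablietainepo/ → buzablietainepu.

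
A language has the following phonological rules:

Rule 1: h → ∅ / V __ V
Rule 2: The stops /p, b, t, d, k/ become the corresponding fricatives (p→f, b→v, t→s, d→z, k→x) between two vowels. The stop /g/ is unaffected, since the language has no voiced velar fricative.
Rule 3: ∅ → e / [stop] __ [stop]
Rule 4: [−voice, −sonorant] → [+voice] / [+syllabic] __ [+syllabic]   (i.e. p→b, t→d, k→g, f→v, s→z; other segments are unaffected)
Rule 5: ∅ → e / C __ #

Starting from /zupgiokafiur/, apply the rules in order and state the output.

zubegioxaviure

Rule 1 (intervocalic h-deletion): no segment meets the environment; /zupgiokafiur/ is unchanged.
Rule 2 (intervocalic spirantization): /k/ is a stop between vowels /o/ and /a/, so it spirantizes to the fricative [x]. /zupgiokafiur/ → zupgioxafiur.
Rule 3 (stop-cluster e-epenthesis): /p/ and /g/ form a stop–stop cluster, so [e] is inserted between them. /zupgioxafiur/ → zupegioxafiur.
Rule 4 (intervocalic voicing): /p/ is a voiceless obstruent between vowels /u/ and /e/, so it voices to [b]. /f/ is a voiceless obstruent between vowels /a/ and /i/, so it voices to [v]. /zupegioxafiur/ → zubegioxaviur.
Rule 5 (final e-epenthesis): the form ends in the consonant /r/, so [e] is inserted word-finally. /zubegioxaviur/ → zubegioxaviure.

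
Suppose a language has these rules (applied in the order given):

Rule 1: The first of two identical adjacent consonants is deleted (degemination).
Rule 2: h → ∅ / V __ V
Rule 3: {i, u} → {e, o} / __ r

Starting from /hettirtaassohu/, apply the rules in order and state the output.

Rule 1 (degemination): /tt/ is a geminate; the first /t/ deletes. /ss/ is a geminate; the first /s/ deletes. /hettirtaassohu/ → hetirtaasohu.
Rule 2 (intervocalic h-deletion): /h/ occurs between vowels /o/ and /u/, so it deletes. /hetirtaasohu/ → hetirtaasou.
Rule 3 (pre-rhotic lowering): /i/ is a high vowel immediately before /r/, so it lowers to [e]. /hetirtaasou/ → hetertaasou.

hetertaasou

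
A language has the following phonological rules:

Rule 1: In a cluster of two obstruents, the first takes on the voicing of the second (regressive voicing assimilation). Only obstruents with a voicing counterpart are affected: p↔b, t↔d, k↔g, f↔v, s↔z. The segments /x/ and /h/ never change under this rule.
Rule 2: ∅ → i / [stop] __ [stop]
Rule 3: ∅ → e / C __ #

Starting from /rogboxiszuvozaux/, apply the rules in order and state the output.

Rule 1 (regressive voicing assimilation): /s/ precedes the voiced obstruent /z/, so it voices to [z] by assimilation. /rogboxiszuvozaux/ → rogboxizzuvozaux.
Rule 2 (stop-cluster i-epenthesis): /g/ and /b/ form a stop–stop cluster, so [i] is inserted between them. /rogboxizzuvozaux/ → rogiboxizzuvozaux.
Rule 3 (final e-epenthesis): the form ends in the consonant /x/, so [e] is inserted word-finally. /rogiboxizzuvozaux/ → rogiboxizzuvozauxe.

rogiboxizzuvozauxe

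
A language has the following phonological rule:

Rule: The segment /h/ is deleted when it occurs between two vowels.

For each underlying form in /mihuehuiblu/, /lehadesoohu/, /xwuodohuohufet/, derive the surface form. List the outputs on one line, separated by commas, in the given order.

/mihuehuiblu/: /h/ occurs between vowels /i/ and /u/, so it deletes. /h/ occurs between vowels /e/ and /u/, so it deletes. → [miueuiblu].
/lehadesoohu/: /h/ occurs between vowels /e/ and /a/, so it deletes. /h/ occurs between vowels /o/ and /u/, so it deletes. → [leadesoou].
/xwuodohuohufet/: /h/ occurs between vowels /o/ and /u/, so it deletes. /h/ occurs between vowels /o/ and /u/, so it deletes. → [xwuodououfet].

miueuiblu, leadesoou, xwuodououfet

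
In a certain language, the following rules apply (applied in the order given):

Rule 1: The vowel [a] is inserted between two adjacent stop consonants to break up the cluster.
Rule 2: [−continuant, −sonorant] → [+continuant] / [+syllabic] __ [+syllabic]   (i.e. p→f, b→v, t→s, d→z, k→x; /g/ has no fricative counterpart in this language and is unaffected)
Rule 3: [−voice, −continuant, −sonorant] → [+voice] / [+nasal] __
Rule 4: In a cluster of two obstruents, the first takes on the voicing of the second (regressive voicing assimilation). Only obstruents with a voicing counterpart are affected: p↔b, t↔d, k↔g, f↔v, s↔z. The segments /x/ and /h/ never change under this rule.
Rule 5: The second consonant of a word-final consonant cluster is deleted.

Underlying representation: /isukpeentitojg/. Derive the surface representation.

Rule 1 (stop-cluster a-epenthesis): /k/ and /p/ form a stop–stop cluster, so [a] is inserted between them. /isukpeentitojg/ → isukapeentitojg.
Rule 2 (intervocalic spirantization): /k/ is a stop between vowels /u/ and /a/, so it spirantizes to the fricative [x]. /p/ is a stop between vowels /a/ and /e/, so it spirantizes to the fricative [f]. /t/ is a stop between vowels /i/ and /o/, so it spirantizes to the fricative [s]. /isukapeentitojg/ → isuxafeentisojg.
Rule 3 (post-nasal voicing): /t/ is a voiceless stop immediately after the nasal /n/, so it voices to [d]. /isuxafeentisojg/ → isuxafeendisojg.
Rule 4 (regressive voicing assimilation): no segment meets the environment; /isuxafeendisojg/ is unchanged.
Rule 5 (final cluster simplification): /g/ is the second consonant of a word-final cluster /jg/, so it deletes. /isuxafeendisojg/ → isuxafeendisoj.

isuxafeendisoj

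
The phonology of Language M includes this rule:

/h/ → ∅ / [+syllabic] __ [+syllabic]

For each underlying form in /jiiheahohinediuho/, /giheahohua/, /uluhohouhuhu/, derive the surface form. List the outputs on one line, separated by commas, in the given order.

jiieaoinediuo, gieaoua, uluoouuu

/jiiheahohinediuho/: /h/ occurs between vowels /i/ and /e/, so it deletes. /h/ occurs between vowels /a/ and /o/, so it deletes. /h/ occurs between vowels /o/ and /i/, so it deletes. /h/ occurs between vowels /u/ and /o/, so it deletes. → [jiieaoinediuo].
/giheahohua/: /h/ occurs between vowels /i/ and /e/, so it deletes. /h/ occurs between vowels /a/ and /o/, so it deletes. /h/ occurs between vowels /o/ and /u/, so it deletes. → [gieaoua].
/uluhohouhuhu/: /h/ occurs between vowels /u/ and /o/, so it deletes. /h/ occurs between vowels /o/ and /o/, so it deletes. /h/ occurs between vowels /u/ and /u/, so it deletes. /h/ occurs between vowels /u/ and /u/, so it deletes. → [uluoouuu].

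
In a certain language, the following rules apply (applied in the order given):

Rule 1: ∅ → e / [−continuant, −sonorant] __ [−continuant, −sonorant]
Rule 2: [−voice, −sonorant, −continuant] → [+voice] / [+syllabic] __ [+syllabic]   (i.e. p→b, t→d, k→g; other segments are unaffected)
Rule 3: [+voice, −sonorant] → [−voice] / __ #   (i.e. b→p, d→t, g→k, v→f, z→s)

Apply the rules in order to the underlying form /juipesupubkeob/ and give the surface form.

Rule 1 (stop-cluster e-epenthesis): /b/ and /k/ form a stop–stop cluster, so [e] is inserted between them. /juipesupubkeob/ → juipesupubekeob.
Rule 2 (intervocalic voicing): /p/ is a voiceless stop between vowels /i/ and /e/, so it voices to [b]. /p/ is a voiceless stop between vowels /u/ and /u/, so it voices to [b]. /k/ is a voiceless stop between vowels /e/ and /e/, so it voices to [g]. /juipesupubekeob/ → juibesububegeob.
Rule 3 (final devoicing): /b/ is a voiced obstruent in word-final position, so it devoices to [p]. /juibesububegeob/ → juibesububegeop.

juibesububegeop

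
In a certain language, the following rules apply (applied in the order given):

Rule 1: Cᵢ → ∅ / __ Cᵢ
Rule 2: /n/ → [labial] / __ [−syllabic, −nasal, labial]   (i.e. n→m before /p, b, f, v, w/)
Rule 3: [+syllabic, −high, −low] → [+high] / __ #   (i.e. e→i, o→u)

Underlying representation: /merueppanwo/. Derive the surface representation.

Rule 1 (degemination): /pp/ is a geminate; the first /p/ deletes. /merueppanwo/ → meruepanwo.
Rule 2 (nasal place assimilation): /n/ precedes the labial consonant /w/, so it assimilates in place to [m]. /meruepanwo/ → meruepamwo.
Rule 3 (final vowel raising): /o/ is a mid vowel in word-final position, so it raises to [u]. /meruepamwo/ → meruepamwu.

meruepamwu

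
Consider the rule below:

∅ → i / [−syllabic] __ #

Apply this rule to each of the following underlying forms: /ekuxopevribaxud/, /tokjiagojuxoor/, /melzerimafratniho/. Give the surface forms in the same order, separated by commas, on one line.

/ekuxopevribaxud/: the form ends in the consonant /d/, so [i] is inserted word-finally. → [ekuxopevribaxudi].
/tokjiagojuxoor/: the form ends in the consonant /r/, so [i] is inserted word-finally. → [tokjiagojuxoori].
/melzerimafratniho/: the rule's environment is not met; surfaces unchanged as [melzerimafratniho].

ekuxopevribaxudi, tokjiagojuxoori, melzerimafratniho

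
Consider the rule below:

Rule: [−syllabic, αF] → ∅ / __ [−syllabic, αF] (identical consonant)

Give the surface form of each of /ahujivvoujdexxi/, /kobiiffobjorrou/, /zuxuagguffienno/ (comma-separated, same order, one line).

ahujivoujdexi, kobiifobjorou, zuxuagufieno

/ahujivvoujdexxi/: /vv/ is a geminate; the first /v/ deletes. /xx/ is a geminate; the first /x/ deletes. → [ahujivoujdexi].
/kobiiffobjorrou/: /ff/ is a geminate; the first /f/ deletes. /rr/ is a geminate; the first /r/ deletes. → [kobiifobjorou].
/zuxuagguffienno/: /gg/ is a geminate; the first /g/ deletes. /ff/ is a geminate; the first /f/ deletes. /nn/ is a geminate; the first /n/ deletes. → [zuxuagufieno].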